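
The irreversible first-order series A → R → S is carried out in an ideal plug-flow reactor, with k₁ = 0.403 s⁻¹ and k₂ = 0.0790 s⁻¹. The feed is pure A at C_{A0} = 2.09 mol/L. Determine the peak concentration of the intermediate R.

For a first-order series the maximum intermediate yield is C_{R,max}/C_{A0} = (k₁/k₂)^[k₂/(k₂−k₁)].
= (0.403/0.0790)^(0.0790/(0.0790−0.403)) = (5.101)^(-0.2438) = 0.6721.
C_{R,max} = 0.6721×2.09 = 1.40 mol/L.

1.40 mol/L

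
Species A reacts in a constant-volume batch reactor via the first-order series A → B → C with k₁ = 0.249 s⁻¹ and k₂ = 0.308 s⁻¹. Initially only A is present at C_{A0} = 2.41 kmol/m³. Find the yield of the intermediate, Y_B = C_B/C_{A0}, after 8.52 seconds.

The intermediate concentration in a first-order A→B→C sequence is C_B = k₁C_{A0}(e^(−k₁t) − e^(−k₂t))/(k₂−k₁).
e^(−k₁t) = e^(−0.249×8.52) = e^(−2.121) = 0.1199; e^(−k₂t) = e^(−2.624) = 0.07250.
C_B = 0.249×2.41/(0.308−0.249) × (0.1199−0.07250) = 10.17×0.04735 = 0.4816 kmol/m³.
Y_B = C_B/C_{A0} = 0.4816/2.41 = 0.200.

0.200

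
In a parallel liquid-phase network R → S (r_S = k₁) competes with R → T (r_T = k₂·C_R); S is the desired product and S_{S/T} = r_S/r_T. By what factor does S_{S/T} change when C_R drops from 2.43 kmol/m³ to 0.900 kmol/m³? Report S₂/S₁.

2.70

S_{S/T} = (k₁/k₂)·C_R⁻¹, so S₂/S₁ = (C_{R,2}/C_{R,1})⁻¹.
= 2.43/0.900 = 2.70.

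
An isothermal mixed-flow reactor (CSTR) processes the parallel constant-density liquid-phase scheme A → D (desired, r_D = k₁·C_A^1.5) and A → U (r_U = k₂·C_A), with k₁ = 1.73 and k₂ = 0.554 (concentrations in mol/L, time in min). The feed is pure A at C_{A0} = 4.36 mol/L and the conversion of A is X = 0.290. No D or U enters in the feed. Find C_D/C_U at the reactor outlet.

Exit C_A = C_{A0}(1−X) = 4.36×0.710 = 3.096 mol/L.
A CSTR operates uniformly at the exit composition, giving r_D = 9.422 and r_U = 1.715 (each k·C_A^n at C_A = 3.096).
Overall selectivity = C_D/C_U = r_Dτ/(r_Uτ) = r_D/r_U = 5.49.

5.49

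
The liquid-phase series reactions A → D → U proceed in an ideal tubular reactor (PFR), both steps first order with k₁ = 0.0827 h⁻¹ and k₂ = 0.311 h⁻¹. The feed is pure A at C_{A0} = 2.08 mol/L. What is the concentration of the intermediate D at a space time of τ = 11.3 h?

For first-order series with pure A initially, C_D(τ) = k₁C_{A0}/(k₂−k₁)·(e^(−k₁τ) − e^(−k₂τ)).
e^(−k₁τ) = e^(−0.0827×11.3) = e^(−0.9345) = 0.3928; e^(−k₂τ) = e^(−3.514) = 0.02977.
C_D = 0.0827×2.08/(0.311−0.0827) × (0.3928−0.02977) = 0.7535×0.3630 = 0.2735 mol/L.

0.274 mol/L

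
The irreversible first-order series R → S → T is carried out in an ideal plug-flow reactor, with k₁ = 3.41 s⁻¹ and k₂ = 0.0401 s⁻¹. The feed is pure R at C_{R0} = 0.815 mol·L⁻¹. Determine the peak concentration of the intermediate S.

0.773 mol·L⁻¹

For a first-order series the maximum intermediate yield is C_{S,max}/C_{R0} = (k₁/k₂)^[k₂/(k₂−k₁)].
= (3.41/0.0401)^(0.0401/(0.0401−3.41)) = (85.04)^(-0.01190) = 0.9485.
C_{S,max} = 0.9485×0.815 = 0.773 mol·L⁻¹.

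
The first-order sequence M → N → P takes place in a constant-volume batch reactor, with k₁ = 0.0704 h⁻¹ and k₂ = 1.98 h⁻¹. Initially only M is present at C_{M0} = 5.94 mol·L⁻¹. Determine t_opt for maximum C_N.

Setting dC_N/dt = 0 gives t_opt = ln(k₂/k₁)/(k₂−k₁).
= ln(1.98/0.0704)/(1.98−0.0704) = ln(28.12)/1.910 = 3.337/1.910 = 1.75 h.

1.75 h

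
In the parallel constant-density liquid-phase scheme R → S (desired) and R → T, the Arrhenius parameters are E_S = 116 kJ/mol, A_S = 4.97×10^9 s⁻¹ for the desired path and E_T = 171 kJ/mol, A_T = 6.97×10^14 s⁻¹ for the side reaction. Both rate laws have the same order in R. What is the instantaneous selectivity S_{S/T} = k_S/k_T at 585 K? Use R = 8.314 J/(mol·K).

0.581

Since both paths have the same order in R, the concentration cancels and S_{S/T} = k_S/k_T = (A_S/A_T)·exp[(E_T−E_S)/(RT)].
(E_T−E_S)/(RT) = (171−116)×10³/(8.314×585) = 55000/4864 = 11.31.
k_S/k_T = (4.97×10^9/6.97×10^14)·exp(11.31) = 7.131×10^-6 × 81494 = 0.581.
Since E_S < E_T, lowering the temperature improves selectivity toward S.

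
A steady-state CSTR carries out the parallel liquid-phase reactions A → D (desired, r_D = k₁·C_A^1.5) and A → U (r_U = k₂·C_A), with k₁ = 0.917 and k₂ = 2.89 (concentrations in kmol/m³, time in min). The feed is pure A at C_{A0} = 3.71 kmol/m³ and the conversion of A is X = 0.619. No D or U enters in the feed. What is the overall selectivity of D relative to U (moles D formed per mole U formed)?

0.377

Exit C_A = C_{A0}(1−X) = 3.71×0.381 = 1.414 kmol/m³.
Rates in a CSTR are evaluated at the outlet concentration: r_D = 0.917×1.414^1.5 = 1.541, r_U = 2.89×1.414 = 4.085.
Overall selectivity = C_D/C_U = r_Dτ/(r_Uτ) = r_D/r_U = 0.377.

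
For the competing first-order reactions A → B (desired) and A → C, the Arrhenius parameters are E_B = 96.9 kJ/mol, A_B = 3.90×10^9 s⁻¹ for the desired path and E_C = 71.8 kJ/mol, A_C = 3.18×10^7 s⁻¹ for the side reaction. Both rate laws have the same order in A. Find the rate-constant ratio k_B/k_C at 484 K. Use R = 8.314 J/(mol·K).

0.240

k_B/k_C = (A_B/A_C)·exp[−(E_B−E_C)/(RT)] = (A_B/A_C)·exp[(E_C−E_B)/(RT)].
(E_C−E_B)/(RT) = (71.8−96.9)×10³/(8.314×484) = -25100/4024 = -6.238.
k_B/k_C = (3.90×10^9/3.18×10^7)·exp(-6.238) = 122.6 × 0.001955 = 0.240.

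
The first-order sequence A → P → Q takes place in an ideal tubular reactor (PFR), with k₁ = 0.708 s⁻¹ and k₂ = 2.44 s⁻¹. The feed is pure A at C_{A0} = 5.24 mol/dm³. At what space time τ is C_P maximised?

0.714 s

For first-order series the maximum of C_P occurs at τ_opt = ln(k₂/k₁)/(k₂−k₁).
= ln(2.44/0.708)/(2.44−0.708) = ln(3.446)/1.732 = 1.237/1.732 = 0.714 s.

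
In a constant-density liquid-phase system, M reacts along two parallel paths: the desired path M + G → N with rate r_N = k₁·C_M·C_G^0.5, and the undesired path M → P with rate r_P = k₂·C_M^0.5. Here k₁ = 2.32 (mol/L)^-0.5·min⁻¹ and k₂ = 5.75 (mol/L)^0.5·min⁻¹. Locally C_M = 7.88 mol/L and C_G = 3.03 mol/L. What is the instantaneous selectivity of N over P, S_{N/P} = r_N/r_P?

S_{N/P} = r_N/r_P = (k₁·C_M·C_G^0.5)/(k₂·C_M^0.5) = (k₁/k₂)·C_M^0.5·C_G^0.5.
= (2.32×7.880×3.030^0.5) / (5.75×7.880^0.5) = 31.82/16.14 = 1.97.
Since the desired path is higher order in M, keeping C_M high (PFR or concentrated feed) favours N.

1.97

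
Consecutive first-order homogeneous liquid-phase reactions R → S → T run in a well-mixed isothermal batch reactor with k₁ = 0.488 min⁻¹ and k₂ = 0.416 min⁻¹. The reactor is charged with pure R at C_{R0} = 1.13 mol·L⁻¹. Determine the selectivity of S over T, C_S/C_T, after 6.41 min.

For first-order series with pure R initially, C_S(t) = k₁C_{R0}/(k₂−k₁)·(e^(−k₁t) − e^(−k₂t)).
e^(−k₁t) = e^(−0.488×6.41) = e^(−3.128) = 0.04380; e^(−k₂t) = e^(−2.667) = 0.06949.
C_S = 0.488×1.13/(0.416−0.488) × (0.04380−0.06949) = (-7.659)×(-0.02569) = 0.1967 mol·L⁻¹.
C_R = C_{R0}e^(−k₁t) = 0.04950 mol·L⁻¹, so C_T = C_{R0}−C_R−C_S = 0.8838 mol·L⁻¹; C_S/C_T = 0.223.

0.223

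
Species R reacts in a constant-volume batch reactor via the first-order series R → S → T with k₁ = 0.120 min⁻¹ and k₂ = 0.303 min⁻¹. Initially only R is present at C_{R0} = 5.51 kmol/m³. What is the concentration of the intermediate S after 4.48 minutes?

For first-order series with pure R initially, C_S(t) = k₁C_{R0}/(k₂−k₁)·(e^(−k₁t) − e^(−k₂t)).
e^(−k₁t) = e^(−0.120×4.48) = e^(−0.5376) = 0.5841; e^(−k₂t) = e^(−1.357) = 0.2573.
C_S = 0.120×5.51/(0.303−0.120) × (0.5841−0.2573) = 3.613×0.3268 = 1.181 kmol/m³.

1.18 kmol/m³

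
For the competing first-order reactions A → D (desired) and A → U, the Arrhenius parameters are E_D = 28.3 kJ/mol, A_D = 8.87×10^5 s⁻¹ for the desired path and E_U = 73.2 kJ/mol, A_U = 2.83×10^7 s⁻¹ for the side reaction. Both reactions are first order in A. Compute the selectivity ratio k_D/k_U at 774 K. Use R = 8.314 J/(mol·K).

With equal orders, S_{D/U} = k_D/k_U = (A_D/A_U)·exp[(E_U−E_D)/(RT)].
(E_U−E_D)/(RT) = (73.2−28.3)×10³/(8.314×774) = 44900/6435 = 6.977.
k_D/k_U = (8.87×10^5/2.83×10^7)·exp(6.977) = 0.03134 × 1072 = 33.6.

33.6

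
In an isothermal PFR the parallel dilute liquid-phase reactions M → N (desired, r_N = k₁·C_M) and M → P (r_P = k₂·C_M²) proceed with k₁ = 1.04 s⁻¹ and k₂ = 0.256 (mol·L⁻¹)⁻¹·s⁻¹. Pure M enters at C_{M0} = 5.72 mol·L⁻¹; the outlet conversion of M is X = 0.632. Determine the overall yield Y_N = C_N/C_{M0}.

0.328

C_M = C_{M0}(1−X) = 2.105 mol·L⁻¹.
Along a PFR/batch, dC_N/dC_M = −r_N/(r_N+r_P) = −k₁/(k₁+k₂·C_M).
Integrating from C_{M0} to C_M: C_N = (1.04/0.256)·ln[(1.04+0.256·5.72)/(1.04+0.256·2.10)] = 4.062·ln(2.504/1.579) = 1.874 mol·L⁻¹.
Y_N = C_N/C_{M0} = 1.874/5.72 = 0.328.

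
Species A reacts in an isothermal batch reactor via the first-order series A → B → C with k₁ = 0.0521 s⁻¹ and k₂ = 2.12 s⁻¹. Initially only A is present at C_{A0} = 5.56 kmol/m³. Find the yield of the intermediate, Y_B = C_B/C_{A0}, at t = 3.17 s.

0.0213

For first-order series with pure A initially, C_B(t) = k₁C_{A0}/(k₂−k₁)·(e^(−k₁t) − e^(−k₂t)).
e^(−k₁t) = e^(−0.0521×3.17) = e^(−0.1652) = 0.8478; e^(−k₂t) = e^(−6.720) = 0.001206.
C_B = 0.0521×5.56/(2.12−0.0521) × (0.8478−0.001206) = 0.1401×0.8466 = 0.1186 kmol/m³.
Y_B = C_B/C_{A0} = 0.1186/5.56 = 0.0213.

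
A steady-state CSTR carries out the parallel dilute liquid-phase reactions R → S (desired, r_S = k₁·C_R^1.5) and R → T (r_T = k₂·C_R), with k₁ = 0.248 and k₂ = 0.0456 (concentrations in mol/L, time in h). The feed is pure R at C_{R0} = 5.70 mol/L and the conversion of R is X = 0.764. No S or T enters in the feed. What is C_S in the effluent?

Exit C_R = C_{R0}(1−X) = 5.70×0.236 = 1.345 mol/L.
Rates in a CSTR are evaluated at the outlet concentration: r_S = 0.248×1.345^1.5 = 0.3869, r_T = 0.0456×1.345 = 0.06134.
Fraction of consumed R going to S: r_S/(r_S+r_T) = 0.8632.
C_S = 0.8632·C_{R0}·X = 0.8632×5.70×0.764 = 3.76 mol/L.

3.76 mol/L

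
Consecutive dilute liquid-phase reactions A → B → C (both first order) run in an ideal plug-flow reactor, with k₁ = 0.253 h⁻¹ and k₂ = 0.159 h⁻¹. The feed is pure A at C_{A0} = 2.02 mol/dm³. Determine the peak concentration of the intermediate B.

0.921 mol/dm³

For a first-order series the maximum intermediate yield is C_{B,max}/C_{A0} = (k₁/k₂)^[k₂/(k₂−k₁)].
= (0.253/0.159)^(0.159/(0.159−0.253)) = (1.591)^(-1.691) = 0.4558.
C_{B,max} = 0.4558×2.02 = 0.921 mol/dm³.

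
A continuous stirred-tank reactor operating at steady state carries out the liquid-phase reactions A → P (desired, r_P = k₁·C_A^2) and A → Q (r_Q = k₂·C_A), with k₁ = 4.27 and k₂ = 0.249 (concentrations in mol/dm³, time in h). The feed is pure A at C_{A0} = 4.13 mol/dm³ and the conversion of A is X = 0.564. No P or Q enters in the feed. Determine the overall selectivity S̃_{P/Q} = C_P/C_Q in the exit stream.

30.9

Exit C_A = C_{A0}(1−X) = 4.13×0.436 = 1.801 mol/dm³.
In a CSTR the entire volume is at exit conditions, so r_P = 4.27×1.801^2 = 13.85 and r_Q = 0.249×1.801 = 0.4484.
Overall selectivity = C_P/C_Q = r_Pτ/(r_Qτ) = r_P/r_Q = 30.9.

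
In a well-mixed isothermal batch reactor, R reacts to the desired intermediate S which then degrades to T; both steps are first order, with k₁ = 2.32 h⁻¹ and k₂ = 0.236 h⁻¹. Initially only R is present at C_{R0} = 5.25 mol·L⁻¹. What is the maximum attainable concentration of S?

Evaluating C_S at t_opt = ln(k₂/k₁)/(k₂−k₁) gives C_{S,max}/C_{R0} = (k₁/k₂)^[k₂/(k₂−k₁)].
= (2.32/0.236)^(0.236/(0.236−2.32)) = (9.831)^(-0.1132) = 0.7720.
C_{S,max} = 0.7720×5.25 = 4.05 mol·L⁻¹.

4.05 mol·L⁻¹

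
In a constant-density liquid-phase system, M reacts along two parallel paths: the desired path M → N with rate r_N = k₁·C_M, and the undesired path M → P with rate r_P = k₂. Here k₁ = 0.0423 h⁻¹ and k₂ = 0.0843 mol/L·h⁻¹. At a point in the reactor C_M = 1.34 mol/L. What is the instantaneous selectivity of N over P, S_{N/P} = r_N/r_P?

0.672

S_{N/P} = r_N/r_P = (k₁·C_M)/(k₂) = (k₁/k₂)·C_M.
= (0.0423×1.340) / (0.0843) = 0.05668/0.08430 = 0.672.
Since the desired path is higher order in M, keeping C_M high (PFR or concentrated feed) favours N.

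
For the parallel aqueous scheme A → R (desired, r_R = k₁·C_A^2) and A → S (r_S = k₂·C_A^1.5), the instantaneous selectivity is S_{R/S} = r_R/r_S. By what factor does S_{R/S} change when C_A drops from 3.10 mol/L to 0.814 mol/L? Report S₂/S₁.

S_{R/S} = (k₁/k₂)·C_A^0.5, so S₂/S₁ = (C_{A,2}/C_{A,1})^0.5.
= (0.814/3.10)^0.5 = (0.2626)^0.5 = 0.512.
Selectivity toward R falls as C_A falls — high-concentration operation is favoured.

0.512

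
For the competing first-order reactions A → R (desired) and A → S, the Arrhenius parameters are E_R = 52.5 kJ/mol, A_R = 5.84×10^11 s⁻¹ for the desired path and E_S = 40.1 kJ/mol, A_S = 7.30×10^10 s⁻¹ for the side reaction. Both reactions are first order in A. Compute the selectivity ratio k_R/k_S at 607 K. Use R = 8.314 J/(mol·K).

0.685

Since both paths have the same order in A, the concentration cancels and S_{R/S} = k_R/k_S = (A_R/A_S)·exp[(E_S−E_R)/(RT)].
(E_S−E_R)/(RT) = (40.1−52.5)×10³/(8.314×607) = -12400/5047 = -2.457.
k_R/k_S = (5.84×10^11/7.30×10^10)·exp(-2.457) = 8.000 × 0.08568 = 0.685.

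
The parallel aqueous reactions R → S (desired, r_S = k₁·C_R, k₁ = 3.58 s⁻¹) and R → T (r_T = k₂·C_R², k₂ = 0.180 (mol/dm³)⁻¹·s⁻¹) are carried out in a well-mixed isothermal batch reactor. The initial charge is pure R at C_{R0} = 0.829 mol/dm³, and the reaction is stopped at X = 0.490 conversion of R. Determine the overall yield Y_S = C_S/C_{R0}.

0.475

C_R = C_{R0}(1−X) = 0.4228 mol/dm³.
Along a PFR/batch, dC_S/dC_R = −r_S/(r_S+r_T) = −k₁/(k₁+k₂·C_R).
Integrating from C_{R0} to C_R: C_S = (3.58/0.180)·ln[(3.58+0.180·0.829)/(3.58+0.180·0.423)] = 19.89·ln(3.729/3.656) = 0.3938 mol/dm³.
Y_S = C_S/C_{R0} = 0.3938/0.829 = 0.475.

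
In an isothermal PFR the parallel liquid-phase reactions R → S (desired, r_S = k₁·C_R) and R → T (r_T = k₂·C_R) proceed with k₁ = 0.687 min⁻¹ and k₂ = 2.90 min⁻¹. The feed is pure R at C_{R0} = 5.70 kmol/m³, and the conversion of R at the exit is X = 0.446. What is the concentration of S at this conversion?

C_R = C_{R0}(1−X) = 3.158 kmol/m³.
Both paths are first order in R, so the instantaneous fraction to S is constant: dC_S/d(−C_R) = k₁/(k₁+k₂) = 0.1915.
C_S = 0.1915·(C_{R0}−C_R) = 0.1915×2.542 = 0.487 kmol/m³.

0.487 kmol/m³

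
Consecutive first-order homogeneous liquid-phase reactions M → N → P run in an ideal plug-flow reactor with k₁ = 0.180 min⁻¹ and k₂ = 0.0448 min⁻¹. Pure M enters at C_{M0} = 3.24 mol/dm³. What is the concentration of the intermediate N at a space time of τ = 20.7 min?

The intermediate concentration in a first-order A→B→C sequence is C_N = k₁C_{M0}(e^(−k₁τ) − e^(−k₂τ))/(k₂−k₁).
e^(−k₁τ) = e^(−0.180×20.7) = e^(−3.726) = 0.02409; e^(−k₂τ) = e^(−0.9274) = 0.3956.
C_N = 0.180×3.24/(0.0448−0.180) × (0.02409−0.3956) = (-4.314)×(-0.3715) = 1.603 mol/dm³.

1.60 mol/dm³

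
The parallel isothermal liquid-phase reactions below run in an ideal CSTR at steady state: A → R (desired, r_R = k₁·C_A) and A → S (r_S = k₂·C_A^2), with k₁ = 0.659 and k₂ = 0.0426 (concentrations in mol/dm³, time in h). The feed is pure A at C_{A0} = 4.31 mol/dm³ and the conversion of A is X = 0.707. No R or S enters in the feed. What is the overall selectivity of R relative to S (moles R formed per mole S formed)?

12.2

Exit C_A = C_{A0}(1−X) = 4.31×0.293 = 1.263 mol/dm³.
A CSTR operates uniformly at the exit composition, giving r_R = 0.8322 and r_S = 0.06794 (each k·C_A^n at C_A = 1.263).
Overall selectivity = C_R/C_S = r_Rτ/(r_Sτ) = r_R/r_S = 12.2.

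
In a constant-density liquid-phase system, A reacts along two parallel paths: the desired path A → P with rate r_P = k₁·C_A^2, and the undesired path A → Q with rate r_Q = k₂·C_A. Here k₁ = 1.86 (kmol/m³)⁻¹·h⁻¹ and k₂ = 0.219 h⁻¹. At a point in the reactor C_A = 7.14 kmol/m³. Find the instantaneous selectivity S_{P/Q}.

S_{P/Q} = r_P/r_Q = (k₁·C_A^2)/(k₂·C_A) = (k₁/k₂)·C_A.
= (1.86×7.140^2) / (0.219×7.140) = 94.82/1.564 = 60.6.

60.6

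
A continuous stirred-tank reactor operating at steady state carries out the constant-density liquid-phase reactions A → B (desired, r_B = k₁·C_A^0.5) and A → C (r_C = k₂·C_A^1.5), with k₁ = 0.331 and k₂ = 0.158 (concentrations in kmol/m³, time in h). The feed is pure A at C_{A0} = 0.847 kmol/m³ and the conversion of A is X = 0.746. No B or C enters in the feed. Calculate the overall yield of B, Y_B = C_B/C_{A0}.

0.677

Exit C_A = C_{A0}(1−X) = 0.847×0.254 = 0.2151 kmol/m³.
A CSTR operates uniformly at the exit composition, giving r_B = 0.1535 and r_C = 0.01577 (each k·C_A^n at C_A = 0.2151).
Fraction of consumed A going to B: r_B/(r_B+r_C) = 0.9069.
C_B = 0.9069·C_{A0}·X = 0.9069×0.847×0.746 = 0.573 kmol/m³; Y_B = C_B/C_{A0} = 0.677.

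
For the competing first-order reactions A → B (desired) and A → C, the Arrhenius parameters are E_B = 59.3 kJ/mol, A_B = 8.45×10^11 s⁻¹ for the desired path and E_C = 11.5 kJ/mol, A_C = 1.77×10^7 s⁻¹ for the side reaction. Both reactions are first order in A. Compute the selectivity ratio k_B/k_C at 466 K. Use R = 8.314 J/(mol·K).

Since both paths have the same order in A, the concentration cancels and S_{B/C} = k_B/k_C = (A_B/A_C)·exp[(E_C−E_B)/(RT)].
(E_C−E_B)/(RT) = (11.5−59.3)×10³/(8.314×466) = -47800/3874 = -12.34.
k_B/k_C = (8.45×10^11/1.77×10^7)·exp(-12.34) = 47740 × 4.384×10^-6 = 0.209.
Since E_B > E_C, raising the temperature improves selectivity toward B.

0.209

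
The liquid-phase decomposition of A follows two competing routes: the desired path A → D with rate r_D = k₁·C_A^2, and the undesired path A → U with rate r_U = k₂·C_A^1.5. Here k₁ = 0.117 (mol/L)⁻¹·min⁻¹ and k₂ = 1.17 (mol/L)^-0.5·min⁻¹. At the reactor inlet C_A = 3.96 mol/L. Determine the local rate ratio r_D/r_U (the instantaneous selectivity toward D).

0.199

S_{D/U} = r_D/r_U = (k₁·C_A^2)/(k₂·C_A^1.5) = (k₁/k₂)·C_A^0.5.
= (0.117×3.960^2) / (1.17×3.960^1.5) = 1.835/9.220 = 0.199.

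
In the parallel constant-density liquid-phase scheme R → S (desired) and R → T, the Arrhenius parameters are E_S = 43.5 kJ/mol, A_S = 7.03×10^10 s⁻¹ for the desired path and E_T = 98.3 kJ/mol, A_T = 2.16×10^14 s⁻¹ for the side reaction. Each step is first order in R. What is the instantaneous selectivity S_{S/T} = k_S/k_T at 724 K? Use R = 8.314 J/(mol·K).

Since both paths have the same order in R, the concentration cancels and S_{S/T} = k_S/k_T = (A_S/A_T)·exp[(E_T−E_S)/(RT)].
(E_T−E_S)/(RT) = (98.3−43.5)×10³/(8.314×724) = 54800/6019 = 9.104.
k_S/k_T = (7.03×10^10/2.16×10^14)·exp(9.104) = 3.255×10^-4 × 8991 = 2.93.
Since E_S < E_T, lowering the temperature improves selectivity toward S.

2.93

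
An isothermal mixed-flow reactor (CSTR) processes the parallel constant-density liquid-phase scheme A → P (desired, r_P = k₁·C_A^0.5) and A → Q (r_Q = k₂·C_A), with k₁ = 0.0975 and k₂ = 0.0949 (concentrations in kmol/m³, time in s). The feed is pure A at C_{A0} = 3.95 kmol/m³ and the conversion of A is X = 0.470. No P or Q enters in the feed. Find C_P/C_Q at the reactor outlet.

0.710

Exit C_A = C_{A0}(1−X) = 3.95×0.530 = 2.094 kmol/m³.
In a CSTR the entire volume is at exit conditions, so r_P = 0.0975×2.094^0.5 = 0.1411 and r_Q = 0.0949×2.094 = 0.1987.
Overall selectivity = C_P/C_Q = r_Pτ/(r_Qτ) = r_P/r_Q = 0.710.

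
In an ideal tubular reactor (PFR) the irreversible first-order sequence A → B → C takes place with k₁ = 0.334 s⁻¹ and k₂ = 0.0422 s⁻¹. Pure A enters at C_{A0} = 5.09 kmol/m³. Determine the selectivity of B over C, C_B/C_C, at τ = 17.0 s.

The intermediate concentration in a first-order A→B→C sequence is C_B = k₁C_{A0}(e^(−k₁τ) − e^(−k₂τ))/(k₂−k₁).
e^(−k₁τ) = e^(−0.334×17.0) = e^(−5.678) = 0.003420; e^(−k₂τ) = e^(−0.7174) = 0.4880.
C_B = 0.334×5.09/(0.0422−0.334) × (0.003420−0.4880) = (-5.826)×(-0.4846) = 2.823 kmol/m³.
C_A = C_{A0}e^(−k₁τ) = 0.01741 kmol/m³, so C_C = C_{A0}−C_A−C_B = 2.249 kmol/m³; C_B/C_C = 1.26.

1.26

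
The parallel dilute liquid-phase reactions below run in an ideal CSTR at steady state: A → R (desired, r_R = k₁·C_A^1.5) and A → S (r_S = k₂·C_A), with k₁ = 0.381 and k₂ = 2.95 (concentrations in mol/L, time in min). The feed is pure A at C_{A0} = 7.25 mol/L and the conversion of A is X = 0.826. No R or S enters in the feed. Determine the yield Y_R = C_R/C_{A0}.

Exit C_A = C_{A0}(1−X) = 7.25×0.174 = 1.262 mol/L.
In a CSTR the entire volume is at exit conditions, so r_R = 0.381×1.262^1.5 = 0.5398 and r_S = 2.95×1.262 = 3.721.
Fraction of consumed A going to R: r_R/(r_R+r_S) = 0.1267.
C_R = 0.1267·C_{A0}·X = 0.1267×7.25×0.826 = 0.759 mol/L; Y_R = C_R/C_{A0} = 0.105.

0.105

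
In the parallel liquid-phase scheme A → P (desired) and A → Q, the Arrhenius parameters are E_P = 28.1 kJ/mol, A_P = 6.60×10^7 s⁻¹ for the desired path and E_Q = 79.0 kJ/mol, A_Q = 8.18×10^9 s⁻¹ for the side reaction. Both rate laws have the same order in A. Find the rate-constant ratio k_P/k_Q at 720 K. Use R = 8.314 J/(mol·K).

With equal orders, S_{P/Q} = k_P/k_Q = (A_P/A_Q)·exp[(E_Q−E_P)/(RT)].
(E_Q−E_P)/(RT) = (79.0−28.1)×10³/(8.314×720) = 50900/5986 = 8.503.
k_P/k_Q = (6.60×10^7/8.18×10^9)·exp(8.503) = 0.008068 × 4930 = 39.8.
Since E_P < E_Q, lowering the temperature improves selectivity toward P.

39.8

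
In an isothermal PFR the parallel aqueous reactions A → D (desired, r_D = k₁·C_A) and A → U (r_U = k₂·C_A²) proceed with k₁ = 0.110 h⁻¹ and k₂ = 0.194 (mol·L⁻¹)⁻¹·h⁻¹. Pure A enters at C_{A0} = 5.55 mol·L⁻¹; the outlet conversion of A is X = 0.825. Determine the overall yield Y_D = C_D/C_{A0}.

C_A = C_{A0}(1−X) = 0.9713 mol·L⁻¹.
Along a PFR/batch, dC_D/dC_A = −r_D/(r_D+r_U) = −k₁/(k₁+k₂·C_A).
Integrating from C_{A0} to C_A: C_D = (0.110/0.194)·ln[(0.110+0.194·5.55)/(0.110+0.194·0.971)] = 0.5670·ln(1.187/0.2984) = 0.7827 mol·L⁻¹.
Y_D = C_D/C_{A0} = 0.7827/5.55 = 0.141.

0.141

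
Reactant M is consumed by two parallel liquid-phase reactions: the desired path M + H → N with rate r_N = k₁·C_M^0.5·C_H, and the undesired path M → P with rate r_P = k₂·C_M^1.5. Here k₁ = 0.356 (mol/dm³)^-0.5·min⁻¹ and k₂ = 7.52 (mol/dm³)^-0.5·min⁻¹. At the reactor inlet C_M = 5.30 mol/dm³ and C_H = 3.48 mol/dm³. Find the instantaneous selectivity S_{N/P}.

S_{N/P} = r_N/r_P = (k₁·C_M^0.5·C_H)/(k₂·C_M^1.5) = (k₁/k₂)·C_M⁻¹·C_H.
= (0.356×5.300^0.5×3.480) / (7.52×5.300^1.5) = 2.852/91.76 = 0.0311.
The undesired path is higher order in M, so low C_M (CSTR or dilute feed) favours N.

0.0311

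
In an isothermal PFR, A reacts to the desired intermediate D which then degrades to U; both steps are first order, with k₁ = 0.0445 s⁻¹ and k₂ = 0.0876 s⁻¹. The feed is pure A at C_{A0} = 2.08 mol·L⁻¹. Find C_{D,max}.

At the optimum, C_{D,max}/C_{A0} = (k₁/k₂)^[k₂/(k₂−k₁)].
= (0.0445/0.0876)^(0.0876/(0.0876−0.0445)) = (0.5080)^(2.032) = 0.2524.
C_{D,max} = 0.2524×2.08 = 0.525 mol·L⁻¹.

0.525 mol·L⁻¹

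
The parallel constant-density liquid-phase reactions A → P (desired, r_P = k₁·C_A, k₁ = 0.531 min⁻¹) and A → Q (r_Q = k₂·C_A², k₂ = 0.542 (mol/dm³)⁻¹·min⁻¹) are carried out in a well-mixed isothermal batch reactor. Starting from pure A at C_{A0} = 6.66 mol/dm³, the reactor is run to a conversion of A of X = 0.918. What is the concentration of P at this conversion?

1.58 mol/dm³

C_A = C_{A0}(1−X) = 0.5461 mol/dm³.
Along a PFR/batch, dC_P/dC_A = −r_P/(r_P+r_Q) = −k₁/(k₁+k₂·C_A).
Integrating from C_{A0} to C_A: C_P = (0.531/0.542)·ln[(0.531+0.542·6.66)/(0.531+0.542·0.546)] = 0.9797·ln(4.141/0.8270) = 1.578 mol/dm³.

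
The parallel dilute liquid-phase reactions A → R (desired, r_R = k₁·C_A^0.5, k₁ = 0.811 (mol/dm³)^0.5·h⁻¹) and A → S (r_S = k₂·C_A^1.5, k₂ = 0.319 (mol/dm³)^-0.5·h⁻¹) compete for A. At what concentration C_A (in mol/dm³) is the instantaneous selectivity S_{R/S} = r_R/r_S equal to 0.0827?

S_{R/S} = (k₁/k₂)·C_A⁻¹ ⇒ C_A = (S·k₂/k₁)^(-1).
= (0.0827×0.319/0.811)^(-1) = (0.03253)^(-1) = 30.7 mol/dm³.

30.7 mol/dm³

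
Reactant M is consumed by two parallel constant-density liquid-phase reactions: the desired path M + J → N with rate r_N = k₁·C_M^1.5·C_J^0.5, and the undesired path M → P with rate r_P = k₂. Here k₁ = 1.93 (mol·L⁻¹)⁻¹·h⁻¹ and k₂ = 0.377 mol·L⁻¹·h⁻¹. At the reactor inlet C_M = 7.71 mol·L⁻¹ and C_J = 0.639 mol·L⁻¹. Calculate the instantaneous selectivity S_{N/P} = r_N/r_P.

87.6

S_{N/P} = r_N/r_P = (k₁·C_M^1.5·C_J^0.5)/(k₂) = (k₁/k₂)·C_M^1.5·C_J^0.5.
= (1.93×7.710^1.5×0.6390^0.5) / (0.377) = 33.03/0.3770 = 87.6.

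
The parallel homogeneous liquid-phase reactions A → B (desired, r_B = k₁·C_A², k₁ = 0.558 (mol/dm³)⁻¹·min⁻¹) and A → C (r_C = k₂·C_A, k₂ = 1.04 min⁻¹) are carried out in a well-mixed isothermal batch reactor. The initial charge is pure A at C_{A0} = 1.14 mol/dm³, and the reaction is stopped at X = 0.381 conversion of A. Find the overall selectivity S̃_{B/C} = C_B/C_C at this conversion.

0.492

C_A = C_{A0}(1−X) = 0.7057 mol/dm³.
Along a PFR/batch, dC_C/dC_A = −r_C/(r_B+r_C) = −k₂/(k₂+k₁·C_A).
Integrating from C_{A0} to C_A: C_C = (1.04/0.558)·ln[(1.04+0.558·1.14)/(1.04+0.558·0.706)] = 1.864·ln(1.676/1.434) = 0.2911 mol/dm³.
Then C_B = (C_{A0}−C_A) − C_C = 0.4343 − 0.2911 = 0.1432 mol/dm³.
S̃_{B/C} = C_B/C_C = 0.1432/0.2911 = 0.492.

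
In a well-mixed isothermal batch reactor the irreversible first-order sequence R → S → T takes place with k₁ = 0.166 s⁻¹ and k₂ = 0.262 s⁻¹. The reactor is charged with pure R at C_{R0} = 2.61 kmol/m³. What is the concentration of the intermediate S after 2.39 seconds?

0.622 kmol/m³

For first-order series with pure R initially, C_S(t) = k₁C_{R0}/(k₂−k₁)·(e^(−k₁t) − e^(−k₂t)).
e^(−k₁t) = e^(−0.166×2.39) = e^(−0.3967) = 0.6725; e^(−k₂t) = e^(−0.6262) = 0.5346.
C_S = 0.166×2.61/(0.262−0.166) × (0.6725−0.5346) = 4.513×0.1379 = 0.6223 kmol/m³.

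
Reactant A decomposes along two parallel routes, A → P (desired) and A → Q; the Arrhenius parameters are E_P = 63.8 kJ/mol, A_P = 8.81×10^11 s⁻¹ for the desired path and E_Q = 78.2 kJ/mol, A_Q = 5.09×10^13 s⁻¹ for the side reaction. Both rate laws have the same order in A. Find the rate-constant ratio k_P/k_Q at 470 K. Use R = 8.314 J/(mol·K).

Since both paths have the same order in A, the concentration cancels and S_{P/Q} = k_P/k_Q = (A_P/A_Q)·exp[(E_Q−E_P)/(RT)].
(E_Q−E_P)/(RT) = (78.2−63.8)×10³/(8.314×470) = 14400/3908 = 3.685.
k_P/k_Q = (8.81×10^11/5.09×10^13)·exp(3.685) = 0.01731 × 39.85 = 0.690.

0.690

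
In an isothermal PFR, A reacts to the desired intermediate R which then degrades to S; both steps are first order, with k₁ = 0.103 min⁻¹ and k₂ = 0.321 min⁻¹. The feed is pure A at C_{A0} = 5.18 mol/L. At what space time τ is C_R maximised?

The intermediate peaks when r₁ = r₂, i.e. k₁e^(−k₁τ) = k₂e^(−k₂τ), giving τ_opt = ln(k₂/k₁)/(k₂−k₁).
= ln(0.321/0.103)/(0.321−0.103) = ln(3.117)/0.2180 = 1.137/0.2180 = 5.21 min.

5.21 min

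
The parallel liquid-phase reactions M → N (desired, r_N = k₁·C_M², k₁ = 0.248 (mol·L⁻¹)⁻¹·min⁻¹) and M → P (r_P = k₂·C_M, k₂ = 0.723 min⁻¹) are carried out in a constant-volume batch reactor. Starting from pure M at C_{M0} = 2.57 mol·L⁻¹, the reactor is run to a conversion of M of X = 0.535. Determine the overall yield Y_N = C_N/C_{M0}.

C_M = C_{M0}(1−X) = 1.195 mol·L⁻¹.
Along a PFR/batch, dC_P/dC_M = −r_P/(r_N+r_P) = −k₂/(k₂+k₁·C_M).
Integrating from C_{M0} to C_M: C_P = (0.723/0.248)·ln[(0.723+0.248·2.57)/(0.723+0.248·1.20)] = 2.915·ln(1.360/1.019) = 0.8413 mol·L⁻¹.
Then C_N = (C_{M0}−C_M) − C_P = 1.375 − 0.8413 = 0.5337 mol·L⁻¹.
Y_N = C_N/C_{M0} = 0.5337/2.57 = 0.208.

0.208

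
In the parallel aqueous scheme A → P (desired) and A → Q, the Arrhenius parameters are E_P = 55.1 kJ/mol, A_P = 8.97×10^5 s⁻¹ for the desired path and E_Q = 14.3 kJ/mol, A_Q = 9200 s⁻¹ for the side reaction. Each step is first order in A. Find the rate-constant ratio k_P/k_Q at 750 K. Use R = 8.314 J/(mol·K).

Since both paths have the same order in A, the concentration cancels and S_{P/Q} = k_P/k_Q = (A_P/A_Q)·exp[(E_Q−E_P)/(RT)].
(E_Q−E_P)/(RT) = (14.3−55.1)×10³/(8.314×750) = -40800/6236 = -6.543.
k_P/k_Q = (8.97×10^5/9200)·exp(-6.543) = 97.50 × 0.001440 = 0.140.
Since E_P > E_Q, raising the temperature improves selectivity toward P.

0.140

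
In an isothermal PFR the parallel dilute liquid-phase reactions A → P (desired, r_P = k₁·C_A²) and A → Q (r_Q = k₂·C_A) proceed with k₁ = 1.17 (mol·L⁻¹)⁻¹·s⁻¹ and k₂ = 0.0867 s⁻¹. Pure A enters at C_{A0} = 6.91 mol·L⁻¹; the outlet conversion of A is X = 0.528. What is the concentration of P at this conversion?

C_A = C_{A0}(1−X) = 3.262 mol·L⁻¹.
Along a PFR/batch, dC_Q/dC_A = −r_Q/(r_P+r_Q) = −k₂/(k₂+k₁·C_A).
Integrating from C_{A0} to C_A: C_Q = (0.0867/1.17)·ln[(0.0867+1.17·6.91)/(0.0867+1.17·3.26)] = 0.07410·ln(8.171/3.903) = 0.05476 mol·L⁻¹.
Then C_P = (C_{A0}−C_A) − C_Q = 3.648 − 0.05476 = 3.594 mol·L⁻¹.

3.59 mol·L⁻¹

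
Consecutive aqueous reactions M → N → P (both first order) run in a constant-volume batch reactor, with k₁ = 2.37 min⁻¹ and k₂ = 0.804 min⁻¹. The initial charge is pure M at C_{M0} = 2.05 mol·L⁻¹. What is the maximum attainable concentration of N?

1.18 mol·L⁻¹

For a first-order series the maximum intermediate yield is C_{N,max}/C_{M0} = (k₁/k₂)^[k₂/(k₂−k₁)].
= (2.37/0.804)^(0.804/(0.804−2.37)) = (2.948)^(-0.5134) = 0.5741.
C_{N,max} = 0.5741×2.05 = 1.18 mol·L⁻¹.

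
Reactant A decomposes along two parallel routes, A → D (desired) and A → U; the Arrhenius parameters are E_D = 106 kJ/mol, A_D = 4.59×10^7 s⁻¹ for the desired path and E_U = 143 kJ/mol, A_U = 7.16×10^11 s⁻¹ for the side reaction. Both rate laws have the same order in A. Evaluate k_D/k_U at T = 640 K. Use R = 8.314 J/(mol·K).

0.0671

Since both paths have the same order in A, the concentration cancels and S_{D/U} = k_D/k_U = (A_D/A_U)·exp[(E_U−E_D)/(RT)].
(E_U−E_D)/(RT) = (143−106)×10³/(8.314×640) = 37000/5321 = 6.954.
k_D/k_U = (4.59×10^7/7.16×10^11)·exp(6.954) = 6.411×10^-5 × 1047 = 0.0671.
Since E_D < E_U, lowering the temperature improves selectivity toward D.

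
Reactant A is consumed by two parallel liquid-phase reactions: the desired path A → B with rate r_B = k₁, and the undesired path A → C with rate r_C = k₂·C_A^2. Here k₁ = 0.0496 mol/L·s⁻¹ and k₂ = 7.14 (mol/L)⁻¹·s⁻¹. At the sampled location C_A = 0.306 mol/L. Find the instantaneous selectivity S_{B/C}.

S_{B/C} = r_B/r_C = (k₁)/(k₂·C_A^2) = (k₁/k₂)·C_A^-2.
= (0.0496) / (7.14×0.3060^2) = 0.04960/0.6686 = 0.0742.
The undesired path is higher order in A, so low C_A (CSTR or dilute feed) favours B.

0.0742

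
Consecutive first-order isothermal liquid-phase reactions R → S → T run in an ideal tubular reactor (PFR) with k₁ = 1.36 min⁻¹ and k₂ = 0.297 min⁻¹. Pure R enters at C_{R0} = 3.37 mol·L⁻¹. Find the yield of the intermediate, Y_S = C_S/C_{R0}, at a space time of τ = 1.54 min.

For first-order series with pure R initially, C_S(τ) = k₁C_{R0}/(k₂−k₁)·(e^(−k₁τ) − e^(−k₂τ)).
e^(−k₁τ) = e^(−1.36×1.54) = e^(−2.094) = 0.1231; e^(−k₂τ) = e^(−0.4574) = 0.6329.
C_S = 1.36×3.37/(0.297−1.36) × (0.1231−0.6329) = (-4.312)×(-0.5098) = 2.198 mol·L⁻¹.
Y_S = C_S/C_{R0} = 2.198/3.37 = 0.652.

0.652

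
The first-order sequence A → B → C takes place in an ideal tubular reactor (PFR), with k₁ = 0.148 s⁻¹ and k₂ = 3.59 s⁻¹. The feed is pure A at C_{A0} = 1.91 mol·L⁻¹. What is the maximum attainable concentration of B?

Evaluating C_B at τ_opt = ln(k₂/k₁)/(k₂−k₁) gives C_{B,max}/C_{A0} = (k₁/k₂)^[k₂/(k₂−k₁)].
= (0.148/3.59)^(3.59/(3.59−0.148)) = (0.04123)^(1.043) = 0.03594.
C_{B,max} = 0.03594×1.91 = 0.0687 mol·L⁻¹.

0.0687 mol·L⁻¹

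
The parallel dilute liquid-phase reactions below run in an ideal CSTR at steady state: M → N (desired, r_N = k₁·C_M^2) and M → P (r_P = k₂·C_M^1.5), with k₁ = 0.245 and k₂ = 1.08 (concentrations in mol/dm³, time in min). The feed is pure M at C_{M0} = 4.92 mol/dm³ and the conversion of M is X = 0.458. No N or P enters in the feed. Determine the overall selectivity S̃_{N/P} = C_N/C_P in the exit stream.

Exit C_M = C_{M0}(1−X) = 4.92×0.542 = 2.667 mol/dm³.
Rates in a CSTR are evaluated at the outlet concentration: r_N = 0.245×2.667^2 = 1.742, r_P = 1.08×2.667^1.5 = 4.703.
Overall selectivity = C_N/C_P = r_Nτ/(r_Pτ) = r_N/r_P = 0.370.

0.370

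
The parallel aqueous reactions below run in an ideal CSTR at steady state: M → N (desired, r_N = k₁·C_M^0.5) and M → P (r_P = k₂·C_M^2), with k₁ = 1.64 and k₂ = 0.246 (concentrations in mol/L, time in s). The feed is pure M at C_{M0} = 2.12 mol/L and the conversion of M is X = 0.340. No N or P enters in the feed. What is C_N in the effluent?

0.577 mol/L

Exit C_M = C_{M0}(1−X) = 2.12×0.660 = 1.399 mol/L.
A CSTR operates uniformly at the exit composition, giving r_N = 1.940 and r_P = 0.4816 (each k·C_M^n at C_M = 1.399).
Fraction of consumed M going to N: r_N/(r_N+r_P) = 0.8011.
C_N = 0.8011·C_{M0}·X = 0.8011×2.12×0.340 = 0.577 mol/L.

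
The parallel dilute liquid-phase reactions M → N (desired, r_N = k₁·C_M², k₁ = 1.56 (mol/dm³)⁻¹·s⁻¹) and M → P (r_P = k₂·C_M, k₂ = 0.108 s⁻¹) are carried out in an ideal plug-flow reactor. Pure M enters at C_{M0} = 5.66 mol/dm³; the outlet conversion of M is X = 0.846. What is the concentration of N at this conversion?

C_M = C_{M0}(1−X) = 0.8716 mol/dm³.
Along a PFR/batch, dC_P/dC_M = −r_P/(r_N+r_P) = −k₂/(k₂+k₁·C_M).
Integrating from C_{M0} to C_M: C_P = (0.108/1.56)·ln[(0.108+1.56·5.66)/(0.108+1.56·0.872)] = 0.06923·ln(8.938/1.468) = 0.1251 mol/dm³.
Then C_N = (C_{M0}−C_M) − C_P = 4.788 − 0.1251 = 4.663 mol/dm³.

4.66 mol/dm³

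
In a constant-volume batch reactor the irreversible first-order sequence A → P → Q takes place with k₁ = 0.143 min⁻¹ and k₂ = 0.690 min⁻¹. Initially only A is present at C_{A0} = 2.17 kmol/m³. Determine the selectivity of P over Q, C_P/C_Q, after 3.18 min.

0.598

For first-order series with pure A initially, C_P(t) = k₁C_{A0}/(k₂−k₁)·(e^(−k₁t) − e^(−k₂t)).
e^(−k₁t) = e^(−0.143×3.18) = e^(−0.4547) = 0.6346; e^(−k₂t) = e^(−2.194) = 0.1114.
C_P = 0.143×2.17/(0.690−0.143) × (0.6346−0.1114) = 0.5673×0.5232 = 0.2968 kmol/m³.
C_A = C_{A0}e^(−k₁t) = 1.377 kmol/m³, so C_Q = C_{A0}−C_A−C_P = 0.4961 kmol/m³; C_P/C_Q = 0.598.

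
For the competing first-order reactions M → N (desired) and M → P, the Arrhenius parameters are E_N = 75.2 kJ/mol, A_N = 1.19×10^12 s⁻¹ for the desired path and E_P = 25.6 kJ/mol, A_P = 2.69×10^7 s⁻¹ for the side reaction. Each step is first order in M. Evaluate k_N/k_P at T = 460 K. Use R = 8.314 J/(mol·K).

k_N/k_P = (A_N/A_P)·exp[−(E_N−E_P)/(RT)] = (A_N/A_P)·exp[(E_P−E_N)/(RT)].
(E_P−E_N)/(RT) = (25.6−75.2)×10³/(8.314×460) = -49600/3824 = -12.97.
k_N/k_P = (1.19×10^12/2.69×10^7)·exp(-12.97) = 44238 × 2.331×10^-6 = 0.103.
Since E_N > E_P, raising the temperature improves selectivity toward N.

0.103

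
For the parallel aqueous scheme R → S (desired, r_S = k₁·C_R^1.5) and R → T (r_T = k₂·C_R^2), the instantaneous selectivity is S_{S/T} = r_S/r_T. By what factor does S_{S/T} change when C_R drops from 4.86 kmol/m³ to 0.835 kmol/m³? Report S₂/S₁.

S_{S/T} = (k₁/k₂)·C_R^-0.5, so S₂/S₁ = (C_{R,2}/C_{R,1})^-0.5.
= (0.835/4.86)^(-0.5) = (0.1718)^(-0.5) = 2.41.

2.41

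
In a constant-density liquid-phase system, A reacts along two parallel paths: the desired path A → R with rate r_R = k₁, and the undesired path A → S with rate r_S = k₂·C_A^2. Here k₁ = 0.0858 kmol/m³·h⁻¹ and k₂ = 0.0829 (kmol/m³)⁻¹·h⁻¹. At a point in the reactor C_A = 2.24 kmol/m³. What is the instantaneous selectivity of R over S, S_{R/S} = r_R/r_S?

0.206

S_{R/S} = r_R/r_S = (k₁)/(k₂·C_A^2) = (k₁/k₂)·C_A^-2.
= (0.0858) / (0.0829×2.240^2) = 0.08580/0.4160 = 0.206.
The undesired path is higher order in A, so low C_A (CSTR or dilute feed) favours R.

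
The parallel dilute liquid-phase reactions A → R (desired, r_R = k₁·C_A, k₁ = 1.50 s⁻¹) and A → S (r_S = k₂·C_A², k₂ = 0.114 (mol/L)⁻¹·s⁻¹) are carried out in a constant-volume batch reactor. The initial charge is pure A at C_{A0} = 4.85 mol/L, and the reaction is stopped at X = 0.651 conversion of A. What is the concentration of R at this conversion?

C_A = C_{A0}(1−X) = 1.693 mol/L.
Along a PFR/batch, dC_R/dC_A = −r_R/(r_R+r_S) = −k₁/(k₁+k₂·C_A).
Integrating from C_{A0} to C_A: C_R = (1.50/0.114)·ln[(1.50+0.114·4.85)/(1.50+0.114·1.69)] = 13.16·ln(2.053/1.693) = 2.536 mol/L.

2.54 mol/L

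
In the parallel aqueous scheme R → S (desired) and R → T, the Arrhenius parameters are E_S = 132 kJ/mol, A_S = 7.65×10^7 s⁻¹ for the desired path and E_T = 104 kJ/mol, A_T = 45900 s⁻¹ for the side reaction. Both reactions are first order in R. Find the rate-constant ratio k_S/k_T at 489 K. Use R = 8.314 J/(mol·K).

Since both paths have the same order in R, the concentration cancels and S_{S/T} = k_S/k_T = (A_S/A_T)·exp[(E_T−E_S)/(RT)].
(E_T−E_S)/(RT) = (104−132)×10³/(8.314×489) = -28000/4066 = -6.887.
k_S/k_T = (7.65×10^7/45900)·exp(-6.887) = 1667 × 0.001021 = 1.70.
Since E_S > E_T, raising the temperature improves selectivity toward S.

1.70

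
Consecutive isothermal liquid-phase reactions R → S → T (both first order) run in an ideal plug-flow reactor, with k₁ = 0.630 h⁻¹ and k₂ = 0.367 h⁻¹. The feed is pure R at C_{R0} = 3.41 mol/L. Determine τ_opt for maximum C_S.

Setting dC_S/dτ = 0 gives τ_opt = ln(k₂/k₁)/(k₂−k₁).
= ln(0.367/0.630)/(0.367−0.630) = ln(0.5825)/-0.2630 = -0.5404/-0.2630 = 2.05 h.

2.05 h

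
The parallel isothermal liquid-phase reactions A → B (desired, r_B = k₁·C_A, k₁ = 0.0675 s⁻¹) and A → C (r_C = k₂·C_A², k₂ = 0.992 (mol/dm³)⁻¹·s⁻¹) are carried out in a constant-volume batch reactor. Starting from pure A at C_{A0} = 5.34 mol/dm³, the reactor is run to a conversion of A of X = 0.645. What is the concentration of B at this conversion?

C_A = C_{A0}(1−X) = 1.896 mol/dm³.
Along a PFR/batch, dC_B/dC_A = −r_B/(r_B+r_C) = −k₁/(k₁+k₂·C_A).
Integrating from C_{A0} to C_A: C_B = (0.0675/0.992)·ln[(0.0675+0.992·5.34)/(0.0675+0.992·1.90)] = 0.06804·ln(5.365/1.948) = 0.06893 mol/dm³.

0.0689 mol/dm³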